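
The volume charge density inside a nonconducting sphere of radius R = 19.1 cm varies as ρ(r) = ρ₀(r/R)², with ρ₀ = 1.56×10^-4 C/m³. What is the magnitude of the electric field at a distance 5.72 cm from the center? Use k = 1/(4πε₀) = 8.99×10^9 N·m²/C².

Take a concentric spherical Gaussian surface of radius r = 5.72 cm (r < R).
Q_enc = ∫₀^r ρ(r')·4πr'² dr' = (4πρ₀/R²) ∫₀^r r'^4 dr' = 4πρ₀ r^5/(5·R²) = 6.581×10^-9 C.
Gauss's law: E·4πr² = Q_enc/ε₀.
E = k|Q_enc|/r² = (8.99×10^9)(6.581e-9)/(0.0572)² = 1.81×10^4 N/C.

|E| = 1.81×10^4 N/C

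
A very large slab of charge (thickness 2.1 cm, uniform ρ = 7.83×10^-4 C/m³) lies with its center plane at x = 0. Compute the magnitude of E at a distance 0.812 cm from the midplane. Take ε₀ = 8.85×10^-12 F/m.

7.18e5 V/m

By symmetry E is perpendicular to the slab. A Gaussian pillbox from −0.812 cm to +0.812 cm (face area A) lies entirely within the slab.
Q_enc = ρ·(2x)·A and flux = 2EA, so 2EA = 2ρxA/ε₀ ⇒ E = |ρ|x/ε₀.
E = (7.83×10^-4)(0.00812)/(8.85×10^-12) = 7.18×10^5 N/C.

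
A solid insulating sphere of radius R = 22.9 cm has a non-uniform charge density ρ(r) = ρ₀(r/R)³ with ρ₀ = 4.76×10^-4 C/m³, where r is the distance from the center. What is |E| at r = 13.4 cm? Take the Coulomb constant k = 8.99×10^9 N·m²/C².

By spherical symmetry E is radial; choose a Gaussian sphere of radius r = 13.4 cm (r < R).
Q_enc = ∫₀^r ρ(r')·4πr'² dr' = (4πρ₀/R³) ∫₀^r r'^5 dr' = 4πρ₀ r^6/(6·R³) = 4.806×10^-7 C.
Applying ∮E·dA = Q_enc/ε₀ with Φ = E(4πr²):
E = k|Q_enc|/r² = (8.99×10^9)(4.806e-7)/(0.134)² = 2.41e5 N/C.

E ≈ 2.41e5 V/m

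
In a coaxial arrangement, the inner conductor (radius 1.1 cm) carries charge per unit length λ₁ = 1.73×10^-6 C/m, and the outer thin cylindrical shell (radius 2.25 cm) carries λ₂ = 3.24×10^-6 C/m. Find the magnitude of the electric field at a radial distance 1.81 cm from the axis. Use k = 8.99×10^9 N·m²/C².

By cylindrical symmetry E is radial; use a coaxial Gaussian cylinder of radius 1.81 cm and length L (between the conductors, 1.1 cm < r < 2.25 cm).
Only the inner wire is enclosed; the outer shell contributes nothing inside itself. λ_enc = λ₁ = 1.73×10^-6 C/m.
Gauss's law: E·2πrL = λ_enc L/ε₀.
E = 2k|λ_enc|/r = 2(8.99×10^9)(1.73e-6)/(0.0181) = 1.72×10^6 N/C.

|E| ≈ 1.72×10^6 V/m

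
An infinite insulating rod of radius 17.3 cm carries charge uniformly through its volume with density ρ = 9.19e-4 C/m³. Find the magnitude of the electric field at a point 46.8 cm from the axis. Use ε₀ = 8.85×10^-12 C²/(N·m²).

Choose a coaxial cylinder of radius r = 46.8 cm (arbitrary length L) as the Gaussian surface (r > 17.3 cm, full cross-section enclosed).
λ_enc = ρ·πR² = (9.19e-4)π(0.173)² = 8.641e-5 C/m.
Gauss's law: E·2πrL = λ_enc L/ε₀.
E = |λ_enc|/(2πε₀r) = (8.641×10^-5)/(2π·8.85×10^-12·0.468) = 3.32e6 N/C.

E = 3.32e6 N/C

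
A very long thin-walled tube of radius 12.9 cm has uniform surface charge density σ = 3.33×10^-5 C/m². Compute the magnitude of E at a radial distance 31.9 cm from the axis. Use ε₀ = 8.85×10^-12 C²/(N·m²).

Choose a coaxial cylinder of radius r = 31.9 cm (arbitrary length L) as the Gaussian surface (r > 12.9 cm).
The whole shell is enclosed: λ_enc = σ·2πR = (3.33e-5)·2π·(0.129) = 2.699e-5 C/m.
By Gauss's law (flux through the curved wall only), E·2πrL = λ_enc L/ε₀.
E = |λ_enc|/(2πε₀r) = (2.699×10^-5)/(2π·8.85×10^-12·0.319) = 1.52e6 N/C.

|E| ≈ 1.52e6 N/C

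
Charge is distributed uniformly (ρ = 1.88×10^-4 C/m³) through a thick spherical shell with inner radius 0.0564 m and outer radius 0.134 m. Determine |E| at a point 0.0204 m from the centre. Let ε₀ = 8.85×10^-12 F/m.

E = 0

Use a concentric Gaussian sphere at r = 0.0204 m (r < 0.0564 m, inside the empty cavity).
Q_enc = 0 (all charge lies at larger r); Gauss's law gives E = 0.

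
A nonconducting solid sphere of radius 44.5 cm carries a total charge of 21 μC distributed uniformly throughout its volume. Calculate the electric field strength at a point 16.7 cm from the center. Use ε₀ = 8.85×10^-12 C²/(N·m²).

3.58e5 N/C

By spherical symmetry E is radial; choose a Gaussian sphere of radius r = 16.7 cm (r < R).
For a uniform sphere the enclosed fraction is (r/R)³, so Q_enc = (21 μC)(0.167/0.445)³ = 1.11×10^-6 C.
Gauss's law: E·4πr² = Q_enc/ε₀.
E = |Q_enc|/(4πε₀r²) = (1.11e-6)/(4π·8.85×10^-12·(0.167)²) = 3.58e5 N/C.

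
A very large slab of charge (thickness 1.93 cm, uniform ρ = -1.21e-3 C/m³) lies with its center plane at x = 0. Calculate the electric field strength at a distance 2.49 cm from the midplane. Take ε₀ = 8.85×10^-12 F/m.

1.32×10^6 N/C

The point |x| = 2.49 cm lies outside the slab (half-thickness 0.00965 m). A symmetric pillbox spanning the full slab encloses Q_enc = ρ·d·A.
Flux = 2EA ⇒ E = |ρ|d/(2ε₀), independent of distance outside.
E = (1.21×10^-3)(0.0193)/(2·8.85×10^-12) = 1.32×10^6 N/C.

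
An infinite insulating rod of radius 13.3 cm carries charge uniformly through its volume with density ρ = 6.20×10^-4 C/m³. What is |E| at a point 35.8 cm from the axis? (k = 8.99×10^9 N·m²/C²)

1.73e6 N/C

Choose a coaxial cylinder of radius r = 35.8 cm (arbitrary length L) as the Gaussian surface (r > 13.3 cm, full cross-section enclosed).
λ_enc = ρ·πR² = (6.20×10^-4)π(0.133)² = 3.445e-5 C/m.
By Gauss's law (flux through the curved wall only), E·2πrL = λ_enc L/ε₀.
E = 2k|λ_enc|/r = 2(8.99×10^9)(3.445×10^-5)/(0.358) = 1.73e6 N/C.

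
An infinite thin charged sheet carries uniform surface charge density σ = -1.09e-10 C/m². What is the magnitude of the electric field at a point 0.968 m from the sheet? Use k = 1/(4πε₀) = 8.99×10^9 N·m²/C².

By planar symmetry E is perpendicular to the sheet and uniform; use a Gaussian pillbox with flat faces of area A on each side of the sheet.
Flux Φ = 2EA and Q_enc = σA, so 2EA = σA/ε₀ ⇒ E = |σ|/(2ε₀), independent of distance.
E = 2πk|σ| = 2π(8.99×10^9)(1.09e-10) = 6.16 N/C.

|E| = 6.16 N/C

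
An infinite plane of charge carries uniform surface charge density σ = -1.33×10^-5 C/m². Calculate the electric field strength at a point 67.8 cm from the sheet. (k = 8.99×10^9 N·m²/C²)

|E| = 7.51×10^5 N/C

Choose a cylindrical pillbox piercing the sheet, end faces (area A) parallel to it.
Only the two end caps contribute flux: Φ = 2EA. With Q_enc = σA, Gauss's law gives E = |σ|/(2ε₀).
E = 2πk|σ| = 2π(8.99×10^9)(1.33×10^-5) = 7.51e5 N/C.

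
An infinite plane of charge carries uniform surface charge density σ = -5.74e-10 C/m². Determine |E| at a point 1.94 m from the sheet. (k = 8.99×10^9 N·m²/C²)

Choose a cylindrical pillbox piercing the sheet, end faces (area A) parallel to it.
Flux Φ = 2EA and Q_enc = σA, so 2EA = σA/ε₀ ⇒ E = |σ|/(2ε₀), independent of distance.
E = 2πk|σ| = 2π(8.99×10^9)(5.74e-10) = 32.4 N/C.

32.4 N/C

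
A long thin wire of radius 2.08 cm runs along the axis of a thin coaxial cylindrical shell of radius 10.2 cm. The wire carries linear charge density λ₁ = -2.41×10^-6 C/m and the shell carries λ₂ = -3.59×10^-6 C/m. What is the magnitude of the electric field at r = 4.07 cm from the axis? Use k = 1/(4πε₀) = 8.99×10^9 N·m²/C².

Choose a coaxial cylinder of radius r = 4.07 cm (arbitrary length L) as the Gaussian surface (between the conductors, 2.08 cm < r < 10.2 cm).
Only the inner wire is enclosed; the outer shell contributes nothing inside itself. λ_enc = λ₁ = -2.41×10^-6 C/m.
By Gauss's law (flux through the curved wall only), E·2πrL = λ_enc L/ε₀.
E = 2k|λ_enc|/r = 2(8.99×10^9)(2.41×10^-6)/(0.0407) = 1.06×10^6 N/C.

E = 1.06×10^6 N/C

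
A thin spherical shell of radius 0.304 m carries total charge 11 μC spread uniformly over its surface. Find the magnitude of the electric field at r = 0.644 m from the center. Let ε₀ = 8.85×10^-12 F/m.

Take a concentric spherical Gaussian surface of radius r = 0.644 m (r > 0.304 m).
The entire shell is enclosed: Q_enc = 1.10×10^-5 C.
Since E is radial and uniform over the Gaussian sphere, Φ = E·4πr² = Q_enc/ε₀.
E = |Q_enc|/(4πε₀r²) = (1.10×10^-5)/(4π·8.85×10^-12·(0.644)²) = 2.38×10^5 N/C.

E ≈ 2.38×10^5 N/C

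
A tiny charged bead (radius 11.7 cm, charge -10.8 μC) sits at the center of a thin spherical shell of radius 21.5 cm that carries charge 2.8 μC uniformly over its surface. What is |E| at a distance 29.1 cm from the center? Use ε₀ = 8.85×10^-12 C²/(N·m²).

|E| = 8.49×10^5 N/C

By spherical symmetry E is radial; choose a Gaussian sphere of radius r = 29.1 cm (r > 21.5 cm, enclosing both).
Q_enc = (-10.8 μC) + (2.8 μC) = -8.00e-6 C.
Gauss's law: E·4πr² = Q_enc/ε₀.
E = |Q_enc|/(4πε₀r²) = (8.00×10^-6)/(4π·8.85×10^-12·(0.291)²) = 8.49e5 N/C.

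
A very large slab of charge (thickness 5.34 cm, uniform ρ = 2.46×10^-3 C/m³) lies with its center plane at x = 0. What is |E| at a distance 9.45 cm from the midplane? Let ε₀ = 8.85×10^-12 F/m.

The point |x| = 9.45 cm lies outside the slab (half-thickness 0.0267 m). A symmetric pillbox spanning the full slab encloses Q_enc = ρ·d·A.
Flux = 2EA ⇒ E = |ρ|d/(2ε₀), independent of distance outside.
E = (2.46×10^-3)(0.0534)/(2·8.85×10^-12) = 7.42e6 N/C.

E = 7.42e6 N/C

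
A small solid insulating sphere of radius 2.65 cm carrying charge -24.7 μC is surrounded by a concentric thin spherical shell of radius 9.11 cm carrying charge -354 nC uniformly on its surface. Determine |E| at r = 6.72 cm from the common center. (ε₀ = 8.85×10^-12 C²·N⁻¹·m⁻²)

Symmetry ⇒ E = E(r) r̂. Gaussian sphere of radius r = 6.72 cm (between the bodies, 2.65 cm < r < 9.11 cm).
Only the inner charge is enclosed; the outer shell contributes nothing inside itself. Q_enc = -24.7 μC = -2.47e-5 C.
By Gauss's law, ∮E·dA = E·4πr² = Q_enc/ε₀.
E = |Q_enc|/(4πε₀r²) = (2.47e-5)/(4π·8.85×10^-12·(0.0672)²) = 4.92×10^7 N/C.

E ≈ 4.92e7 V/m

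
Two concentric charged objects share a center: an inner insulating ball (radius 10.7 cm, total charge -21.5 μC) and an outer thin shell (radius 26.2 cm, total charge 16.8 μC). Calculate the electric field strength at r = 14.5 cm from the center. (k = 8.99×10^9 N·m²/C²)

9.19×10^6 N/C

Use a concentric Gaussian sphere at r = 14.5 cm (between the bodies, 10.7 cm < r < 26.2 cm).
The shell at 26.2 cm lies outside the Gaussian surface, so Q_enc = -21.5 μC = -2.15×10^-5 C.
Applying ∮E·dA = Q_enc/ε₀ with Φ = E(4πr²):
E = k|Q_enc|/r² = (8.99×10^9)(2.15e-5)/(0.145)² = 9.19e6 N/C.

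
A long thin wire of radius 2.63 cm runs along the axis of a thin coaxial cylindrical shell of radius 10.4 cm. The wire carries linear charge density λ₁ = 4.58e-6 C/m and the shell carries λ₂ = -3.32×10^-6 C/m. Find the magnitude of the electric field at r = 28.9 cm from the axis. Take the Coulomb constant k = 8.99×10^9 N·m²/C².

Choose a coaxial cylinder of radius r = 28.9 cm (arbitrary length L) as the Gaussian surface (r > 10.4 cm, enclosing both).
λ_enc = λ₁ + λ₂ = (4.58e-6) + (-3.32e-6) = 1.26×10^-6 C/m.
By Gauss's law (flux through the curved wall only), E·2πrL = λ_enc L/ε₀.
E = 2k|λ_enc|/r = 2(8.99×10^9)(1.26e-6)/(0.289) = 7.84e4 N/C.

7.84×10^4 V/m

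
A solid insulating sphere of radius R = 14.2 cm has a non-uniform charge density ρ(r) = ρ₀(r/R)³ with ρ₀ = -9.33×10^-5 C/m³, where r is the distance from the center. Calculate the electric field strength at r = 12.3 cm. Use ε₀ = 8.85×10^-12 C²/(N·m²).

By spherical symmetry E is radial; choose a Gaussian sphere of radius r = 12.3 cm (r < R).
Integrate the density: Q_enc = 4π ∫₀^r ρ₀(r'/R)^3 r'² dr' = 4πρ₀ r^6/(6·R³) = -2.363e-7 C.
By Gauss's law, ∮E·dA = E·4πr² = Q_enc/ε₀.
E = |Q_enc|/(4πε₀r²) = (2.363e-7)/(4π·8.85×10^-12·(0.123)²) = 1.40e5 N/C.

|E| ≈ 1.40×10^5 N/C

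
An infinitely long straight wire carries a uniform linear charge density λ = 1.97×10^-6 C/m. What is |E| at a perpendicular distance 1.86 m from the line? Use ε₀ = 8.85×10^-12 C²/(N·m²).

By cylindrical symmetry E is radial; use a coaxial Gaussian cylinder of radius 1.86 m and length L.
Q_enc = λL, so λ_enc = 1.97e-6 C/m.
By Gauss's law (flux through the curved wall only), E·2πrL = λ_enc L/ε₀.
E = |λ_enc|/(2πε₀r) = (1.97×10^-6)/(2π·8.85×10^-12·1.86) = 1.90×10^4 N/C.

E ≈ 1.90×10^4 N/C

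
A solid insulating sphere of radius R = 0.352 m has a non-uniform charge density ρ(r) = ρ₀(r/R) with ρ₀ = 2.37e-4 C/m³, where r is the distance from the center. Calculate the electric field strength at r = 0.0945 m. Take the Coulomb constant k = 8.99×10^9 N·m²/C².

|E| ≈ 1.70e5 N/C

Symmetry ⇒ E = E(r) r̂. Gaussian sphere of radius r = 0.0945 m (r < R).
Q_enc = ∫₀^r ρ(r')·4πr'² dr' = (4πρ₀/R) ∫₀^r r'^3 dr' = 4πρ₀ r^4/(4·R) = 1.687e-7 C.
Applying ∮E·dA = Q_enc/ε₀ with Φ = E(4πr²):
E = k|Q_enc|/r² = (8.99×10^9)(1.687×10^-7)/(0.0945)² = 1.70×10^5 N/C.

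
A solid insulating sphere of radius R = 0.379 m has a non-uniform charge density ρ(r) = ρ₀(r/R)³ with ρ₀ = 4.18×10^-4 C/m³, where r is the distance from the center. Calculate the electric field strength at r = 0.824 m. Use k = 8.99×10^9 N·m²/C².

Take a concentric spherical Gaussian surface of radius r = 0.824 m (r > R, all charge enclosed).
Q_enc = 4π ∫₀^R ρ₀(r'/R)^3 r'² dr' = 4πρ₀R³/6 = 4.766×10^-5 C.
Gauss's law: E·4πr² = Q_enc/ε₀.
E = k|Q_enc|/r² = (8.99×10^9)(4.766e-5)/(0.824)² = 6.31×10^5 N/C.

|E| ≈ 6.31×10^5 V/m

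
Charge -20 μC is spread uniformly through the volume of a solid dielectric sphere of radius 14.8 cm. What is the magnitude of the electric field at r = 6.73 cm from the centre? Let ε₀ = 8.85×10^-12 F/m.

E = 3.73e6 N/C

Take a concentric spherical Gaussian surface of radius r = 6.73 cm (r < R).
Only the charge within r is enclosed: Q_enc = Q·(r/R)³ = (-20 μC)·(6.73 cm/14.8 cm)³ = -1.881×10^-6 C.
Since E is radial and uniform over the Gaussian sphere, Φ = E·4πr² = Q_enc/ε₀.
E = |Q_enc|/(4πε₀r²) = (1.881×10^-6)/(4π·8.85×10^-12·(0.0673)²) = 3.73×10^6 N/C.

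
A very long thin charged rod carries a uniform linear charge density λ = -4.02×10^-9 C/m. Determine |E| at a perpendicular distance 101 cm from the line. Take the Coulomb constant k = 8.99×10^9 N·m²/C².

Take a coaxial cylindrical Gaussian surface of radius r = 101 cm and length L.
Q_enc = λL, so λ_enc = -4.02e-9 C/m.
Applying ∮E·dA = Q_enc/ε₀ with the end caps contributing no flux:
E = 2k|λ_enc|/r = 2(8.99×10^9)(4.02×10^-9)/(1.01) = 71.6 N/C.

71.6 V/m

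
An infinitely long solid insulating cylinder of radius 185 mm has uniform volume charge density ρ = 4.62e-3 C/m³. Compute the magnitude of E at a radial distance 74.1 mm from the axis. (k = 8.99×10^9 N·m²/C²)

1.93×10^7 N/C

Choose a coaxial cylinder of radius r = 74.1 mm (arbitrary length L) as the Gaussian surface (r < R).
Charge inside radius r per length L is ρ·πr²·L, so λ_enc = ρπr² = 7.969×10^-5 C/m.
By Gauss's law (flux through the curved wall only), E·2πrL = λ_enc L/ε₀.
E = 2k|λ_enc|/r = 2(8.99×10^9)(7.969×10^-5)/(0.0741) = 1.93×10^7 N/C.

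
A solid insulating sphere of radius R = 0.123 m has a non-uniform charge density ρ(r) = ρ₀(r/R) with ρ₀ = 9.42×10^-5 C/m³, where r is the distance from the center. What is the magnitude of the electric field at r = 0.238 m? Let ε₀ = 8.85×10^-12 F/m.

Use a concentric Gaussian sphere at r = 0.238 m (r > R, all charge enclosed).
Q_enc = 4π ∫₀^R ρ₀(r'/R)^1 r'² dr' = 4πρ₀R³/4 = 5.507×10^-7 C.
By Gauss's law, ∮E·dA = E·4πr² = Q_enc/ε₀.
E = |Q_enc|/(4πε₀r²) = (5.507×10^-7)/(4π·8.85×10^-12·(0.238)²) = 8.74e4 N/C.

E ≈ 8.74×10^4 V/m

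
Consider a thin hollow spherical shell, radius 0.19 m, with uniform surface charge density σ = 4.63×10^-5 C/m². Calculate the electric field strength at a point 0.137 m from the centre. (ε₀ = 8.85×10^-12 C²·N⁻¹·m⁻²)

Take a concentric spherical Gaussian surface of radius r = 0.137 m (inside the shell, r < 0.19 m).
No charge lies within this surface, so Q_enc = 0 and Gauss's law gives E·4πr² = 0 ⇒ E = 0.

|E| = 0 N/C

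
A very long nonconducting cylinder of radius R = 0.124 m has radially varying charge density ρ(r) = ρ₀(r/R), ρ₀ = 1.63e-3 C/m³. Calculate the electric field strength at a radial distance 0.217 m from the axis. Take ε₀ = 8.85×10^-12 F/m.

By cylindrical symmetry E is radial; use a coaxial Gaussian cylinder of radius 0.217 m and length L (r > R, full charge per length enclosed).
λ_enc = 2π ∫₀^R ρ₀(r'/R)^1 r' dr' = 2πρ₀R²/3 = 5.249e-5 C/m.
Since E is radial and uniform over the curved surface, Φ = E·2πrL = Q_enc/ε₀ = λ_enc L/ε₀.
E = |λ_enc|/(2πε₀r) = (5.249×10^-5)/(2π·8.85×10^-12·0.217) = 4.35×10^6 N/C.

E ≈ 4.35×10^6 N/C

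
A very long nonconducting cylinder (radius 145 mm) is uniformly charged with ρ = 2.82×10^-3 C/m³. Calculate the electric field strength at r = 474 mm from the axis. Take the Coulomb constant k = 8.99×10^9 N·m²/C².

E = 7.07×10^6 V/m

By cylindrical symmetry E is radial; use a coaxial Gaussian cylinder of radius 474 mm and length L (r > 145 mm, full cross-section enclosed).
λ_enc = ρ·πR² = (2.82×10^-3)π(0.145)² = 1.863e-4 C/m.
Gauss's law: E·2πrL = λ_enc L/ε₀.
E = 2k|λ_enc|/r = 2(8.99×10^9)(1.863×10^-4)/(0.474) = 7.07×10^6 N/C.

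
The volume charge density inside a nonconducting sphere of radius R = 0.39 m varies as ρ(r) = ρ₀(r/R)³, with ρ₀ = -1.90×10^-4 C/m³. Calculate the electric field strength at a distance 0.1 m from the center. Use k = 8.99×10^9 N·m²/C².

Take a concentric spherical Gaussian surface of radius r = 0.1 m (r < R).
Integrate the density: Q_enc = 4π ∫₀^r ρ₀(r'/R)^3 r'² dr' = 4πρ₀ r^6/(6·R³) = -6.708×10^-9 C.
Since E is radial and uniform over the Gaussian sphere, Φ = E·4πr² = Q_enc/ε₀.
E = k|Q_enc|/r² = (8.99×10^9)(6.708×10^-9)/(0.1)² = 6.03×10^3 N/C.

E ≈ 6.03×10^3 N/C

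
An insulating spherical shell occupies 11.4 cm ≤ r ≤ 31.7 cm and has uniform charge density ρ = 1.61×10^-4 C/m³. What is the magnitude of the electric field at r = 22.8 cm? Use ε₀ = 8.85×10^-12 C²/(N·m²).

|E| ≈ 1.21×10^6 N/C

Take a concentric spherical Gaussian surface of radius r = 22.8 cm (within the shell material, 11.4 cm < r < 31.7 cm).
Only the shell between 11.4 cm and r is enclosed: Q_enc = ρ·(4π/3)(r³ − a³) = (1.61×10^-4)·(4π/3)·((0.228)³ − (0.114)³) = 6.994×10^-6 C.
Since E is radial and uniform over the Gaussian sphere, Φ = E·4πr² = Q_enc/ε₀.
E = |Q_enc|/(4πε₀r²) = (6.994e-6)/(4π·8.85×10^-12·(0.228)²) = 1.21e6 N/C.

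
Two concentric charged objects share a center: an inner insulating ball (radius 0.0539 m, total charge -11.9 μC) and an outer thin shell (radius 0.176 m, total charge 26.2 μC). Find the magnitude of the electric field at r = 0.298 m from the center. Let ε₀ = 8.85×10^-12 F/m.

Symmetry ⇒ E = E(r) r̂. Gaussian sphere of radius r = 0.298 m (r > 0.176 m, enclosing both).
Q_enc = (-11.9 μC) + (26.2 μC) = 1.43e-5 C.
Gauss's law: E·4πr² = Q_enc/ε₀.
E = |Q_enc|/(4πε₀r²) = (1.43e-5)/(4π·8.85×10^-12·(0.298)²) = 1.45×10^6 N/C.

E ≈ 1.45×10^6 V/m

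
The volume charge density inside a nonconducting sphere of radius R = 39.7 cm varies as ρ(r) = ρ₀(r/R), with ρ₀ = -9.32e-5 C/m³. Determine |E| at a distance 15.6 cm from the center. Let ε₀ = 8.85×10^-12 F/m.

Symmetry ⇒ E = E(r) r̂. Gaussian sphere of radius r = 15.6 cm (r < R).
Q_enc = ∫₀^r ρ(r')·4πr'² dr' = (4πρ₀/R) ∫₀^r r'^3 dr' = 4πρ₀ r^4/(4·R) = -4.368×10^-7 C.
Applying ∮E·dA = Q_enc/ε₀ with Φ = E(4πr²):
E = |Q_enc|/(4πε₀r²) = (4.368×10^-7)/(4π·8.85×10^-12·(0.156)²) = 1.61×10^5 N/C.

|E| = 1.61×10^5 N/C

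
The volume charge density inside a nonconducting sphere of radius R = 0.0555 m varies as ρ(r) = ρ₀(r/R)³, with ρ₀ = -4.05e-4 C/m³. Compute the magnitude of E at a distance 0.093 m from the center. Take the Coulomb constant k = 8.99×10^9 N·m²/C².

Use a concentric Gaussian sphere at r = 0.093 m (r > R, all charge enclosed).
Q_enc = 4π ∫₀^R ρ₀(r'/R)^3 r'² dr' = 4πρ₀R³/6 = -1.45×10^-7 C.
Gauss's law: E·4πr² = Q_enc/ε₀.
E = k|Q_enc|/r² = (8.99×10^9)(1.45×10^-7)/(0.093)² = 1.51×10^5 N/C.

1.51×10^5 V/m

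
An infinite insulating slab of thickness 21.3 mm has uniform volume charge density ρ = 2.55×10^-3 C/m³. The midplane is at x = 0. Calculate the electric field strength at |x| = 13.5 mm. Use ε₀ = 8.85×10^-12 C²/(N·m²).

The point |x| = 13.5 mm lies outside the slab (half-thickness 0.01065 m). A symmetric pillbox spanning the full slab encloses Q_enc = ρ·d·A.
Flux = 2EA ⇒ E = |ρ|d/(2ε₀), independent of distance outside.
E = (2.55×10^-3)(0.0213)/(2·8.85×10^-12) = 3.07e6 N/C.

E ≈ 3.07e6 N/C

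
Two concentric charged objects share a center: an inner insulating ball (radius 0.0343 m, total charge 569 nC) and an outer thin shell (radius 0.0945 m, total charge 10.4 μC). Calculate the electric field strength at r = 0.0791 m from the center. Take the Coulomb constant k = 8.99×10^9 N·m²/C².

E = 8.18e5 N/C

By spherical symmetry E is radial; choose a Gaussian sphere of radius r = 0.0791 m (between the bodies, 0.0343 m < r < 0.0945 m).
The shell at 0.0945 m lies outside the Gaussian surface, so Q_enc = 569 nC = 5.69×10^-7 C.
Since E is radial and uniform over the Gaussian sphere, Φ = E·4πr² = Q_enc/ε₀.
E = k|Q_enc|/r² = (8.99×10^9)(5.69e-7)/(0.0791)² = 8.18×10^5 N/C.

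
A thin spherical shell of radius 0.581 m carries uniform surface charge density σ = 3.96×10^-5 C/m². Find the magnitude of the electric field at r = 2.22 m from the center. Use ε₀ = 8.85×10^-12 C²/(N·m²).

By spherical symmetry E is radial; choose a Gaussian sphere of radius r = 2.22 m (r > 0.581 m).
The entire shell is enclosed: Q_enc = σ·4πR² = (3.96×10^-5)·4π·(0.581)² = 1.68e-4 C.
Applying ∮E·dA = Q_enc/ε₀ with Φ = E(4πr²):
E = |Q_enc|/(4πε₀r²) = (1.68×10^-4)/(4π·8.85×10^-12·(2.22)²) = 3.06×10^5 N/C.

E ≈ 3.06×10^5 N/C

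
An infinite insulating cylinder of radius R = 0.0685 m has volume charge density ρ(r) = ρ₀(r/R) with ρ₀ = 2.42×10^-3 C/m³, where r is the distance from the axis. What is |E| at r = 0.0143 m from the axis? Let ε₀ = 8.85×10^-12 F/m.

E = 2.72e5 N/C

Choose a coaxial cylinder of radius r = 0.0143 m (arbitrary length L) as the Gaussian surface (r < R).
Integrating ρ over the cross-section to radius r: λ_enc = (2πρ₀/R) ∫₀^r r'^2 dr' = 2πρ₀ r^3/(3·R) = 2.164e-7 C/m.
Gauss's law: E·2πrL = λ_enc L/ε₀.
E = |λ_enc|/(2πε₀r) = (2.164×10^-7)/(2π·8.85×10^-12·0.0143) = 2.72×10^5 N/C.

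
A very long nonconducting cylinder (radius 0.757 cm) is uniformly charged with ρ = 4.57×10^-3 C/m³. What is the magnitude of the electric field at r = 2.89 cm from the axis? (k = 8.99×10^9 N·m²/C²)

E = 5.12e5 N/C

Take a coaxial cylindrical Gaussian surface of radius r = 2.89 cm and length L (r > 0.757 cm, full cross-section enclosed).
λ_enc = ρ·πR² = (4.57×10^-3)π(0.00757)² = 8.227×10^-7 C/m.
By Gauss's law (flux through the curved wall only), E·2πrL = λ_enc L/ε₀.
E = 2k|λ_enc|/r = 2(8.99×10^9)(8.227e-7)/(0.0289) = 5.12×10^5 N/C.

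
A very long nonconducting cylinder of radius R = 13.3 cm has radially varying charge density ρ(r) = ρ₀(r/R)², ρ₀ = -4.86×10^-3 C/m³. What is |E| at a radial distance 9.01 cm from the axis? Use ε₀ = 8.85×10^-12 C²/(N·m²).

Coaxial Gaussian cylinder, radius r = 9.01 cm, length L (r < R).
λ_enc = ∫₀^r ρ(r')·2πr' dr' = (2πρ₀/R²)·r^4/4 = -2.844×10^-5 C/m.
Since E is radial and uniform over the curved surface, Φ = E·2πrL = Q_enc/ε₀ = λ_enc L/ε₀.
E = |λ_enc|/(2πε₀r) = (2.844e-5)/(2π·8.85×10^-12·0.0901) = 5.68×10^6 N/C.

|E| = 5.68×10^6 N/C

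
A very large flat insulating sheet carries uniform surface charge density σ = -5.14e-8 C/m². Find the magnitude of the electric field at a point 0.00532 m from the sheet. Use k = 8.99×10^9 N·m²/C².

|E| ≈ 2.90×10^3 N/C

The symmetry is planar: E is normal to the sheet and the same magnitude on both sides. Take a pillbox straddling the sheet with end-cap area A.
Flux Φ = 2EA and Q_enc = σA, so 2EA = σA/ε₀ ⇒ E = |σ|/(2ε₀), independent of distance.
E = 2πk|σ| = 2π(8.99×10^9)(5.14×10^-8) = 2.90×10^3 N/C.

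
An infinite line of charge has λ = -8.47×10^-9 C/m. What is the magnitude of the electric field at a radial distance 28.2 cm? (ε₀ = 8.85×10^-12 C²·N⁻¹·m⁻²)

|E| = 540 N/C

Take a coaxial cylindrical Gaussian surface of radius r = 28.2 cm and length L.
Q_enc = λL, so λ_enc = -8.47×10^-9 C/m.
Gauss's law: E·2πrL = λ_enc L/ε₀.
E = |λ_enc|/(2πε₀r) = (8.47×10^-9)/(2π·8.85×10^-12·0.282) = 540 N/C.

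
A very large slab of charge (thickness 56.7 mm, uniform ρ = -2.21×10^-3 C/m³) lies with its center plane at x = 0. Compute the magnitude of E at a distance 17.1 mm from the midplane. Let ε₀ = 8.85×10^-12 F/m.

By symmetry E is perpendicular to the slab. A Gaussian pillbox from −17.1 mm to +17.1 mm (face area A) lies entirely within the slab.
Q_enc = ρ·(2x)·A and flux = 2EA, so 2EA = 2ρxA/ε₀ ⇒ E = |ρ|x/ε₀.
E = (2.21×10^-3)(0.0171)/(8.85×10^-12) = 4.27×10^6 N/C.

E = 4.27×10^6 V/m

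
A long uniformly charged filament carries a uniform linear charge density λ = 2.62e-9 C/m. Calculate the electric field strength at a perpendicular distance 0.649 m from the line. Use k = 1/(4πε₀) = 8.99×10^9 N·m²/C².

72.6 N/C

Choose a coaxial cylinder of radius r = 0.649 m (arbitrary length L) as the Gaussian surface.
Q_enc = λL, so λ_enc = 2.62e-9 C/m.
Applying ∮E·dA = Q_enc/ε₀ with the end caps contributing no flux:
E = 2k|λ_enc|/r = 2(8.99×10^9)(2.62×10^-9)/(0.649) = 72.6 N/C.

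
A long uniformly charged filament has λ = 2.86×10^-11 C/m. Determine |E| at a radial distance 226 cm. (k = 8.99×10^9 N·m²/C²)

Choose a coaxial cylinder of radius r = 226 cm (arbitrary length L) as the Gaussian surface.
Q_enc = λL, so λ_enc = 2.86×10^-11 C/m.
Gauss's law: E·2πrL = λ_enc L/ε₀.
E = 2k|λ_enc|/r = 2(8.99×10^9)(2.86×10^-11)/(2.26) = 0.228 N/C.

|E| = 0.228 N/C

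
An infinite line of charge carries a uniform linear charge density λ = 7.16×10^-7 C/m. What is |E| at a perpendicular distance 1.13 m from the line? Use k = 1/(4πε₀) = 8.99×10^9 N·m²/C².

Coaxial Gaussian cylinder, radius r = 1.13 m, length L.
Q_enc = λL, so λ_enc = 7.16×10^-7 C/m.
By Gauss's law (flux through the curved wall only), E·2πrL = λ_enc L/ε₀.
E = 2k|λ_enc|/r = 2(8.99×10^9)(7.16e-7)/(1.13) = 1.14×10^4 N/C.

|E| ≈ 1.14e4 V/m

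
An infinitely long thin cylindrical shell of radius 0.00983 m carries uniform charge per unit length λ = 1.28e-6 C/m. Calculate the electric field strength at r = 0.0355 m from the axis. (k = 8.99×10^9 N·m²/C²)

Coaxial Gaussian cylinder, radius r = 0.0355 m, length L (r > 0.00983 m).
The full line charge is enclosed: λ_enc = 1.28e-6 C/m.
By Gauss's law (flux through the curved wall only), E·2πrL = λ_enc L/ε₀.
E = 2k|λ_enc|/r = 2(8.99×10^9)(1.28×10^-6)/(0.0355) = 6.48e5 N/C.

6.48e5 V/m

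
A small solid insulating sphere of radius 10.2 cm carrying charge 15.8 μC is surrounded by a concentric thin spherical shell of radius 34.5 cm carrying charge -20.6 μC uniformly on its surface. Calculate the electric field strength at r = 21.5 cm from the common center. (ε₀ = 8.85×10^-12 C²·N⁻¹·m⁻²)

Use a concentric Gaussian sphere at r = 21.5 cm (between the bodies, 10.2 cm < r < 34.5 cm).
Only the inner charge is enclosed; the outer shell contributes nothing inside itself. Q_enc = 15.8 μC = 1.58×10^-5 C.
Gauss's law: E·4πr² = Q_enc/ε₀.
E = |Q_enc|/(4πε₀r²) = (1.58e-5)/(4π·8.85×10^-12·(0.215)²) = 3.07×10^6 N/C.

E ≈ 3.07×10^6 N/C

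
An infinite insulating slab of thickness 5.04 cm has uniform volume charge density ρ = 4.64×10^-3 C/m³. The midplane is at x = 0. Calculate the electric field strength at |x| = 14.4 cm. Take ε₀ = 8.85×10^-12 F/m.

The point |x| = 14.4 cm lies outside the slab (half-thickness 0.0252 m). A symmetric pillbox spanning the full slab encloses Q_enc = ρ·d·A.
Flux = 2EA ⇒ E = |ρ|d/(2ε₀), independent of distance outside.
E = (4.64×10^-3)(0.0504)/(2·8.85×10^-12) = 1.32×10^7 N/C.

|E| = 1.32e7 N/C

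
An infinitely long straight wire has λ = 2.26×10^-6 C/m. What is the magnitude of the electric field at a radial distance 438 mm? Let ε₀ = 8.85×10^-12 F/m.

Coaxial Gaussian cylinder, radius r = 438 mm, length L.
Q_enc = λL, so λ_enc = 2.26×10^-6 C/m.
Applying ∮E·dA = Q_enc/ε₀ with the end caps contributing no flux:
E = |λ_enc|/(2πε₀r) = (2.26e-6)/(2π·8.85×10^-12·0.438) = 9.28×10^4 N/C.

|E| ≈ 9.28e4 V/m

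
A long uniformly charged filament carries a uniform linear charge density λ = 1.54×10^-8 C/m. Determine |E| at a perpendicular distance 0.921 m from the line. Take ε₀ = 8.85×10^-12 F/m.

Take a coaxial cylindrical Gaussian surface of radius r = 0.921 m and length L.
Q_enc = λL, so λ_enc = 1.54×10^-8 C/m.
Gauss's law: E·2πrL = λ_enc L/ε₀.
E = |λ_enc|/(2πε₀r) = (1.54×10^-8)/(2π·8.85×10^-12·0.921) = 301 N/C.

|E| ≈ 301 N/C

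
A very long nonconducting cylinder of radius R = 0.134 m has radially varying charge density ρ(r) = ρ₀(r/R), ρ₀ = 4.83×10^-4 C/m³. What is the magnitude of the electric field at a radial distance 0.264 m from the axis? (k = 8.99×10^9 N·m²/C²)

|E| = 1.24×10^6 V/m

Take a coaxial cylindrical Gaussian surface of radius r = 0.264 m and length L (r > R, full charge per length enclosed).
λ_enc = 2π ∫₀^R ρ₀(r'/R)^1 r' dr' = 2πρ₀R²/3 = 1.816×10^-5 C/m.
Since E is radial and uniform over the curved surface, Φ = E·2πrL = Q_enc/ε₀ = λ_enc L/ε₀.
E = 2k|λ_enc|/r = 2(8.99×10^9)(1.816e-5)/(0.264) = 1.24×10^6 N/C.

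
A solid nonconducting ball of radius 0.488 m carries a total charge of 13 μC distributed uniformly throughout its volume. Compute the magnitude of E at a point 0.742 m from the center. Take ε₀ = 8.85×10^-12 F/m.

2.12e5 N/C

Symmetry ⇒ E = E(r) r̂. Gaussian sphere of radius r = 0.742 m (r > R, so the entire charge is enclosed).
Q_enc = 13 μC = 1.30e-5 C.
Applying ∮E·dA = Q_enc/ε₀ with Φ = E(4πr²):
E = |Q_enc|/(4πε₀r²) = (1.30×10^-5)/(4π·8.85×10^-12·(0.742)²) = 2.12×10^5 N/C.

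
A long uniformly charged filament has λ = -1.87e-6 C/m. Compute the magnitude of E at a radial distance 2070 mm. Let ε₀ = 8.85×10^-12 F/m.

|E| ≈ 1.62e4 V/m

Coaxial Gaussian cylinder, radius r = 2070 mm, length L.
Q_enc = λL, so λ_enc = -1.87×10^-6 C/m.
Gauss's law: E·2πrL = λ_enc L/ε₀.
E = |λ_enc|/(2πε₀r) = (1.87×10^-6)/(2π·8.85×10^-12·2.07) = 1.62×10^4 N/C.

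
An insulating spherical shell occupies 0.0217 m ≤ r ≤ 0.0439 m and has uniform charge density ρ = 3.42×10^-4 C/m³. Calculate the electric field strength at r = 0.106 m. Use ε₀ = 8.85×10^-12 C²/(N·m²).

Use a concentric Gaussian sphere at r = 0.106 m (r > 0.0439 m, enclosing the whole shell).
Q_enc = ρ·(4π/3)(b³ − a³) = (3.42e-4)·(4π/3)·((0.0439)³ − (0.0217)³) = 1.066×10^-7 C.
Applying ∮E·dA = Q_enc/ε₀ with Φ = E(4πr²):
E = |Q_enc|/(4πε₀r²) = (1.066×10^-7)/(4π·8.85×10^-12·(0.106)²) = 8.53e4 N/C.

E = 8.53×10^4 N/C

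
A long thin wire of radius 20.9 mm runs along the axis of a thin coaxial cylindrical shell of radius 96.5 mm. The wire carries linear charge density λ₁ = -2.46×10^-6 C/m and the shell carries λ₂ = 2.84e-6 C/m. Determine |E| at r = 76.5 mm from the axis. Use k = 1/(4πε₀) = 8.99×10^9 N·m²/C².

E = 5.78×10^5 N/C

By cylindrical symmetry E is radial; use a coaxial Gaussian cylinder of radius 76.5 mm and length L (between the conductors, 20.9 mm < r < 96.5 mm).
Only the inner wire is enclosed; the outer shell contributes nothing inside itself. λ_enc = λ₁ = -2.46×10^-6 C/m.
Since E is radial and uniform over the curved surface, Φ = E·2πrL = Q_enc/ε₀ = λ_enc L/ε₀.
E = 2k|λ_enc|/r = 2(8.99×10^9)(2.46e-6)/(0.0765) = 5.78×10^5 N/C.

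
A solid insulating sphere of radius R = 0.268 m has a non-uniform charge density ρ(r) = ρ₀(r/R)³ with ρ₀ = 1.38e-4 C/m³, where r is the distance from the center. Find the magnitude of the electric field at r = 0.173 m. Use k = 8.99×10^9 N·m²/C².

|E| = 1.21×10^5 N/C

Use a concentric Gaussian sphere at r = 0.173 m (r < R).
Q_enc = ∫₀^r ρ(r')·4πr'² dr' = (4πρ₀/R³) ∫₀^r r'^5 dr' = 4πρ₀ r^6/(6·R³) = 4.025×10^-7 C.
Applying ∮E·dA = Q_enc/ε₀ with Φ = E(4πr²):
E = k|Q_enc|/r² = (8.99×10^9)(4.025×10^-7)/(0.173)² = 1.21e5 N/C.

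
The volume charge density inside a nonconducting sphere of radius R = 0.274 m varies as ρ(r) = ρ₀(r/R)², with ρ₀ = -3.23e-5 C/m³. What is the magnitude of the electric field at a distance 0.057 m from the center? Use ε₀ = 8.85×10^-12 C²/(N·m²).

Use a concentric Gaussian sphere at r = 0.057 m (r < R).
Q_enc = ∫₀^r ρ(r')·4πr'² dr' = (4πρ₀/R²) ∫₀^r r'^4 dr' = 4πρ₀ r^5/(5·R²) = -6.506×10^-10 C.
Gauss's law: E·4πr² = Q_enc/ε₀.
E = |Q_enc|/(4πε₀r²) = (6.506e-10)/(4π·8.85×10^-12·(0.057)²) = 1.80×10^3 N/C.

|E| ≈ 1.80e3 N/C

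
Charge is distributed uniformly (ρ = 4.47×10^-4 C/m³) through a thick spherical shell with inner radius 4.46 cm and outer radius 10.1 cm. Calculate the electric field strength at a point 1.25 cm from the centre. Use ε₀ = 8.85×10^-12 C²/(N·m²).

Symmetry ⇒ E = E(r) r̂. Gaussian sphere of radius r = 1.25 cm (r < 4.46 cm, inside the empty cavity).
Q_enc = 0 (all charge lies at larger r); Gauss's law gives E = 0.

E = 0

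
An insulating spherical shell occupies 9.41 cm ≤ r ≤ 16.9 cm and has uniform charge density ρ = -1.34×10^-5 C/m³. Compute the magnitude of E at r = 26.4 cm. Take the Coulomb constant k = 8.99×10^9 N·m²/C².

|E| = 2.89×10^4 N/C

Take a concentric spherical Gaussian surface of radius r = 26.4 cm (r > 16.9 cm, enclosing the whole shell).
Q_enc = ρ·(4π/3)(b³ − a³) = (-1.34×10^-5)·(4π/3)·((0.169)³ − (0.0941)³) = -2.242×10^-7 C.
By Gauss's law, ∮E·dA = E·4πr² = Q_enc/ε₀.
E = k|Q_enc|/r² = (8.99×10^9)(2.242×10^-7)/(0.264)² = 2.89×10^4 N/C.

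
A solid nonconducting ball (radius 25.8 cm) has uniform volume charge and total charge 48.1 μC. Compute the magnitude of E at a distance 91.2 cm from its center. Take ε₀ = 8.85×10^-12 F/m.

Symmetry ⇒ E = E(r) r̂. Gaussian sphere of radius r = 91.2 cm (r > R, so the entire charge is enclosed).
Q_enc = 48.1 μC = 4.81×10^-5 C.
By Gauss's law, ∮E·dA = E·4πr² = Q_enc/ε₀.
E = |Q_enc|/(4πε₀r²) = (4.81e-5)/(4π·8.85×10^-12·(0.912)²) = 5.20×10^5 N/C.

E = 5.20×10^5 N/C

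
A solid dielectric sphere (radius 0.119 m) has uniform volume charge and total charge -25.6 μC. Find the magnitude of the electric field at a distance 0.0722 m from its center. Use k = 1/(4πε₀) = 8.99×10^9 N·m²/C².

Take a concentric spherical Gaussian surface of radius r = 0.0722 m (r < R).
For a uniform sphere the enclosed fraction is (r/R)³, so Q_enc = (-25.6 μC)(0.0722/0.119)³ = -5.718e-6 C.
Applying ∮E·dA = Q_enc/ε₀ with Φ = E(4πr²):
E = k|Q_enc|/r² = (8.99×10^9)(5.718e-6)/(0.0722)² = 9.86e6 N/C.

E ≈ 9.86×10^6 N/C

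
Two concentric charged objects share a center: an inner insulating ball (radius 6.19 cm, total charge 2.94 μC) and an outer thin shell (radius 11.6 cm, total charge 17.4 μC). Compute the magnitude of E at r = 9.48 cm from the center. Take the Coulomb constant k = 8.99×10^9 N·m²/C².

By spherical symmetry E is radial; choose a Gaussian sphere of radius r = 9.48 cm (between the bodies, 6.19 cm < r < 11.6 cm).
The shell at 11.6 cm lies outside the Gaussian surface, so Q_enc = 2.94 μC = 2.94e-6 C.
Applying ∮E·dA = Q_enc/ε₀ with Φ = E(4πr²):
E = k|Q_enc|/r² = (8.99×10^9)(2.94×10^-6)/(0.0948)² = 2.94×10^6 N/C.

2.94e6 N/C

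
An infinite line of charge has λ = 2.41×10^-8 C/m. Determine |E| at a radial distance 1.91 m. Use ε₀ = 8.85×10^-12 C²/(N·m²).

E ≈ 227 N/C

Take a coaxial cylindrical Gaussian surface of radius r = 1.91 m and length L.
Q_enc = λL, so λ_enc = 2.41×10^-8 C/m.
Gauss's law: E·2πrL = λ_enc L/ε₀.
E = |λ_enc|/(2πε₀r) = (2.41×10^-8)/(2π·8.85×10^-12·1.91) = 227 N/C.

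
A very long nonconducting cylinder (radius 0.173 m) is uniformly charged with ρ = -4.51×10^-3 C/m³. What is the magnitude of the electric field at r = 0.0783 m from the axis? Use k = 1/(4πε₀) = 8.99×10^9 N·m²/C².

E = 1.99×10^7 V/m

Take a coaxial cylindrical Gaussian surface of radius r = 0.0783 m and length L (r < R).
Enclosed charge per unit length: λ_enc = ρ·πr² = (-4.51e-3)π(0.0783)² = -8.687×10^-5 C/m.
Gauss's law: E·2πrL = λ_enc L/ε₀.
E = 2k|λ_enc|/r = 2(8.99×10^9)(8.687×10^-5)/(0.0783) = 1.99×10^7 N/C.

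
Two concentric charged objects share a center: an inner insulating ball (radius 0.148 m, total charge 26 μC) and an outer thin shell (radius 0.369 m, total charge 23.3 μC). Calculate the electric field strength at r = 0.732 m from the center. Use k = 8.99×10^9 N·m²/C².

Use a concentric Gaussian sphere at r = 0.732 m (r > 0.369 m, enclosing both).
Q_enc = (26 μC) + (23.3 μC) = 4.93×10^-5 C.
Since E is radial and uniform over the Gaussian sphere, Φ = E·4πr² = Q_enc/ε₀.
E = k|Q_enc|/r² = (8.99×10^9)(4.93e-5)/(0.732)² = 8.27×10^5 N/C.

8.27e5 N/C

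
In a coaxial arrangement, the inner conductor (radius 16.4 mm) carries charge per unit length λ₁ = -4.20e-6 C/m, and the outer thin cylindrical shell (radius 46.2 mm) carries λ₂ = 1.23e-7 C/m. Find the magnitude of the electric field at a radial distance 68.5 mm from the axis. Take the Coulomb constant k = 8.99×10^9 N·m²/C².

1.07×10^6 N/C

Coaxial Gaussian cylinder, radius r = 68.5 mm, length L (r > 46.2 mm, enclosing both).
λ_enc = λ₁ + λ₂ = (-4.20×10^-6) + (1.23×10^-7) = -4.077×10^-6 C/m.
Gauss's law: E·2πrL = λ_enc L/ε₀.
E = 2k|λ_enc|/r = 2(8.99×10^9)(4.077×10^-6)/(0.0685) = 1.07×10^6 N/C.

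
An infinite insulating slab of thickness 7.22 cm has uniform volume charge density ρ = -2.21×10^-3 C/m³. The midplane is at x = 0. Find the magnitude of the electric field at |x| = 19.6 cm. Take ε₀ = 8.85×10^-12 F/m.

The point |x| = 19.6 cm lies outside the slab (half-thickness 0.0361 m). A symmetric pillbox spanning the full slab encloses Q_enc = ρ·d·A.
Flux = 2EA ⇒ E = |ρ|d/(2ε₀), independent of distance outside.
E = (2.21e-3)(0.0722)/(2·8.85×10^-12) = 9.01e6 N/C.

|E| = 9.01×10^6 N/C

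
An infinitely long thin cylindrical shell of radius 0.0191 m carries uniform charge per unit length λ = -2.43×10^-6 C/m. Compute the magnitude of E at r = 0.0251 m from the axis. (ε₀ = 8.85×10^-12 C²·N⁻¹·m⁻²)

Take a coaxial cylindrical Gaussian surface of radius r = 0.0251 m and length L (r > 0.0191 m).
The full line charge is enclosed: λ_enc = -2.43×10^-6 C/m.
Applying ∮E·dA = Q_enc/ε₀ with the end caps contributing no flux:
E = |λ_enc|/(2πε₀r) = (2.43×10^-6)/(2π·8.85×10^-12·0.0251) = 1.74×10^6 N/C.

E ≈ 1.74×10^6 N/C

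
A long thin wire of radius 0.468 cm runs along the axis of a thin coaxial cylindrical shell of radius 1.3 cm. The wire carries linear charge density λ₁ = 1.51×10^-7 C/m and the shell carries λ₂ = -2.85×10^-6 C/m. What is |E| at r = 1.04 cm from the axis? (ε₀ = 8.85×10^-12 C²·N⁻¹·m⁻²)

E ≈ 2.61×10^5 N/C

Coaxial Gaussian cylinder, radius r = 1.04 cm, length L (between the conductors, 0.468 cm < r < 1.3 cm).
The shell at 1.3 cm lies outside the Gaussian surface, so λ_enc = λ₁ = 1.51×10^-7 C/m.
By Gauss's law (flux through the curved wall only), E·2πrL = λ_enc L/ε₀.
E = |λ_enc|/(2πε₀r) = (1.51×10^-7)/(2π·8.85×10^-12·0.0104) = 2.61×10^5 N/C.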